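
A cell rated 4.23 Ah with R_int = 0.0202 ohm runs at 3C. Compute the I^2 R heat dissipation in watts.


Step 1: I = C_rate * capacity = 3 * 4.23 = 12.69 A
Step 2: Q = I^2 * R = 12.69^2 * 0.0202 = 161.04 * 0.0202 = 3.253 W

3.253 W


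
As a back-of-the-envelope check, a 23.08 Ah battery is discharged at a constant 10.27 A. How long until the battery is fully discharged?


Runtime = 23.08 Ah / 10.27 A = 2.247 hr

2.247 hr


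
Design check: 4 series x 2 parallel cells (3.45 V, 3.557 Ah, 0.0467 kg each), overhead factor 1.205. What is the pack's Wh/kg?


Step 1: V_pack = 4 * 3.45 = 13.8 V
Step 2: C_pack = 2 * 3.557 = 7.114 Ah
Step 3: E_pack = V_pack * C_pack = 13.8 * 7.114 = 98.173 Wh
Step 4: m_pack = 4 * 2 * 0.0467 * 1.205 = 0.45019 kg
Step 5: ED = E_pack / m_pack = 98.173 / 0.45019 = 218.1 Wh/kg

218.1 Wh/kg


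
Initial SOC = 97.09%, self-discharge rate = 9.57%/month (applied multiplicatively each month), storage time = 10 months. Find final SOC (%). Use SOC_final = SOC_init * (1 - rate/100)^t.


Monthly retention factor = 1 - 9.57/100 = 0.9043
Over 10 months: factor^10 = 0.3657
SOC_final = 97.09 * 0.3657 = 35.51%

35.51%


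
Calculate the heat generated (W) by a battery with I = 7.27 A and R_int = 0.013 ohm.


I^2 = 52.853
Q = 52.853 * 0.013 = 0.6871 W

0.6871 W


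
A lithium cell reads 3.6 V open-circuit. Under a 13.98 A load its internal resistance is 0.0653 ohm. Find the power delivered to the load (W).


Step 1: V_terminal = OCV - I*R = 3.6 - 13.98 * 0.0653 = 2.6871 V
Step 2: P_out = V_terminal * I = 2.6871 * 13.98 = 37.57 W

37.57 W


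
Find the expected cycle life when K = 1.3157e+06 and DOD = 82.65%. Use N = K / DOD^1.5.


Step 1: DOD^1.5 = 82.65^1.5 = 751.39
Step 2: N = 1.3157e+06 / 751.39 = 1751 cycles

1751 cycles


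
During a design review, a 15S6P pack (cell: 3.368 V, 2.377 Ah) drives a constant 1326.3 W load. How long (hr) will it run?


Step 1: E_pack = Ns * V_cell * Np * C_cell = 15 * 3.368 * 6 * 2.377 = 720.52 Wh
Step 2: t = E_pack / P = 720.52 / 1326.3 = 0.5433 hr

0.5433 hr


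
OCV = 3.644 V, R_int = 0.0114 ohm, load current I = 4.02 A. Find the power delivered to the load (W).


Step 1: V_terminal = OCV - I*R = 3.644 - 4.02 * 0.0114 = 3.5982 V
Step 2: P_out = V_terminal * I = 3.5982 * 4.02 = 14.46 W

14.46 W


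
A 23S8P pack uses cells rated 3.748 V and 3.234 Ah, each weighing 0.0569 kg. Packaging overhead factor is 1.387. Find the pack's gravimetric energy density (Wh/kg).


Step 1: V_pack = 23 * 3.748 = 86.204 V
Step 2: C_pack = 8 * 3.234 = 25.872 Ah
Step 3: E_pack = V_pack * C_pack = 86.204 * 25.872 = 2230.3 Wh
Step 4: m_pack = 23 * 8 * 0.0569 * 1.387 = 14.521 kg
Step 5: ED = E_pack / m_pack = 2230.3 / 14.521 = 153.6 Wh/kg

153.6 Wh/kg


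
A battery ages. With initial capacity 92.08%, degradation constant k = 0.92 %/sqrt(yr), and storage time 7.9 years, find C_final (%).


Step 1: sqrt(7.9 yr) = 2.8107
Step 2: drop = 0.92 * 2.8107 = 2.5858
Step 3: C_final = 92.08 - 2.5858 = 89.49%

89.49%


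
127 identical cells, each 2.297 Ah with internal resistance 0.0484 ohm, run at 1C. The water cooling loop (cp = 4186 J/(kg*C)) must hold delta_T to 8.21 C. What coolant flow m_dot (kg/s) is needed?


Step 1: I = 1 * 2.297 = 2.297 A
Step 2: Q_cell = I^2 * R = 2.297^2 * 0.0484 = 0.25537 W
Step 3: Q_total = 127 * 0.25537 = 32.432 W
Step 4: m_dot = Q_total / (cp * dT) = 32.432 / (4186 * 8.21) = 9.437e-04 kg/s

9.437e-04 kg/s


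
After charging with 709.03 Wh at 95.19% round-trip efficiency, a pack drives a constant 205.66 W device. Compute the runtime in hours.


Step 1: E_discharge = eta/100 * E_charge = 95.19/100 * 709.03 = 674.93 Wh
Step 2: t = E_discharge / P = 674.93 / 205.66 = 3.282 hr

3.282 hr


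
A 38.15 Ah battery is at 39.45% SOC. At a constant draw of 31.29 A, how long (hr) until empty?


Step 1: remaining = SOC/100 * C_total = 39.45/100 * 38.15 = 15.05 Ah
Step 2: t = remaining / I = 15.05 / 31.29 = 0.4810 hr

0.4810 hr


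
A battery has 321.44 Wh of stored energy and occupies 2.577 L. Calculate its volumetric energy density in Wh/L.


Volumetric ED = 321.44 Wh / 2.577 L = 124.7 Wh/L

124.7 Wh/L


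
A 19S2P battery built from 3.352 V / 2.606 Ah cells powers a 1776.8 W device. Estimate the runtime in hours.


Step 1: E_pack = Ns * V_cell * Np * C_cell = 19 * 3.352 * 2 * 2.606 = 331.94 Wh
Step 2: t = E_pack / P = 331.94 / 1776.8 = 0.1868 hr

0.1868 hr


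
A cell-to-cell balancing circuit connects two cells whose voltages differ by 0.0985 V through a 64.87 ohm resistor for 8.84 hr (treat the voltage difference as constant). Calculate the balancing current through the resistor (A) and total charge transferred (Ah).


First, Ohm's law: I_bal = 0.0985 V / 64.87 ohm = 0.0015184 A
Then Q = I * t = 0.0015184 A * 8.84 hr = 0.01342 Ah

I=0.0015184 A, Q=0.01342 Ah


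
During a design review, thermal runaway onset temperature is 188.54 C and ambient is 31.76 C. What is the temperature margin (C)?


margin = T_onset - T_ambient = 188.54 - 31.76 = 156.78 C

156.78 C


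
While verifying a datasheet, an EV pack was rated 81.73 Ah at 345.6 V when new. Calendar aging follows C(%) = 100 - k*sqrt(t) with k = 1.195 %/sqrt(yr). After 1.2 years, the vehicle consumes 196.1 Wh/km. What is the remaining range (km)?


Step 1: capacity retention = 100 - 1.195 * sqrt(1.2) = 100 - 1.195 * 1.0954 = 98.691%
Step 2: C_now = 81.73 * 98.691/100 = 80.66 Ah
Step 3: E_pack = V * C_now = 345.6 * 80.66 = 27876 Wh
Step 4: range = E_pack / consumption = 27876 / 196.1 = 142.2 km

142.2 km


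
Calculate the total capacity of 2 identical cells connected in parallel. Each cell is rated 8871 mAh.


Convert: C_cell = 8871 mAh = 8.871 Ah
C_total = 2 * 8.871 = 17.742 Ah

17.742 Ah


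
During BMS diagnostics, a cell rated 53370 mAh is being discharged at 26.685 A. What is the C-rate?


Convert: capacity = 53370 mAh = 53.37 Ah
Rearranging: C_rate = 26.685 / 53.37 = 0.5C

0.5C


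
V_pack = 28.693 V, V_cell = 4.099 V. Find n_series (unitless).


Rearranging: n = V_pack / V_cell = 28.693 / 4.099 = 7 cells

7


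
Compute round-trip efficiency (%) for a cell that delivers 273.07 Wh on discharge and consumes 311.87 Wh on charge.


Round-trip efficiency = 273.07/311.87 * 100% = 87.56%

87.56%


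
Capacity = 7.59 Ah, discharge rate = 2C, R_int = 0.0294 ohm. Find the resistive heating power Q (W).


Step 1: I = C_rate * capacity = 2 * 7.59 = 15.18 A
Step 2: Q = I^2 * R = 15.18^2 * 0.0294 = 230.43 * 0.0294 = 6.775 W

6.775 W


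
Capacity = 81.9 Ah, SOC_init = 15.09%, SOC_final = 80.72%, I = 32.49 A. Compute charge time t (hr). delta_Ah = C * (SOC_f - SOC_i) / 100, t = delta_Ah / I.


delta_Ah = 81.9 * (80.72 - 15.09) / 100 = 53.751 Ah
t = delta_Ah / I = 53.751 / 32.49 = 1.654 hr

1.654 hr


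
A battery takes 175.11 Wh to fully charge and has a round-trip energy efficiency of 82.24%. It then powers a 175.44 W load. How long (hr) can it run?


Step 1: E_discharge = eta/100 * E_charge = 82.24/100 * 175.11 = 144.01 Wh
Step 2: t = E_discharge / P = 144.01 / 175.44 = 0.8209 hr

0.8209 hr


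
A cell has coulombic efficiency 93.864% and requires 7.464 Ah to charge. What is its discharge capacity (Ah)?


Q_dis = eta/100 * Q_chg = 93.864/100 * 7.464 = 7.006 Ah

7.006 Ah


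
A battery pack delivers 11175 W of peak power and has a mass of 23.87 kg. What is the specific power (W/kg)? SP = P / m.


Specific power = 11175 W / 23.87 kg = 468.2 W/kg

468.2 W/kg


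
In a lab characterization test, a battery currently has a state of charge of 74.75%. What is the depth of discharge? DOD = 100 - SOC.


DOD = 100 - SOC = 100 - 74.75 = 25.25%

25.25%


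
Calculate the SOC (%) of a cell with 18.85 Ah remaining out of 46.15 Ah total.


SOC% = 18.85 / 46.15 * 100 = 40.85%

40.85%


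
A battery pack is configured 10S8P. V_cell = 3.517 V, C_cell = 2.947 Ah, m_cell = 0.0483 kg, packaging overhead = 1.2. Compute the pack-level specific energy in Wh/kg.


Step 1: V_pack = 10 * 3.517 = 35.17 V
Step 2: C_pack = 8 * 2.947 = 23.576 Ah
Step 3: E_pack = V_pack * C_pack = 35.17 * 23.576 = 829.17 Wh
Step 4: m_pack = 10 * 8 * 0.0483 * 1.2 = 4.6368 kg
Step 5: ED = E_pack / m_pack = 829.17 / 4.6368 = 178.8 Wh/kg

178.8 Wh/kg


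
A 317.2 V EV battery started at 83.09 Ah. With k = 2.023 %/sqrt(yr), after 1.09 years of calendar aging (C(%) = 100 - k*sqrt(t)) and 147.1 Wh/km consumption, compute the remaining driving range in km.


Step 1: capacity retention = 100 - 2.023 * sqrt(1.09) = 100 - 2.023 * 1.044 = 97.888%
Step 2: C_now = 83.09 * 97.888/100 = 81.335 Ah
Step 3: E_pack = V * C_now = 317.2 * 81.335 = 25799 Wh
Step 4: range = E_pack / consumption = 25799 / 147.1 = 175.4 km

175.4 km


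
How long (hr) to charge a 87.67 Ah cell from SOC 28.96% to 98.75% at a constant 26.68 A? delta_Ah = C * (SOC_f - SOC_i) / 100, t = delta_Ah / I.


delta_Ah = 87.67 * (98.75 - 28.96) / 100 = 61.185 Ah
t = delta_Ah / I = 61.185 / 26.68 = 2.293 hr

2.293 hr


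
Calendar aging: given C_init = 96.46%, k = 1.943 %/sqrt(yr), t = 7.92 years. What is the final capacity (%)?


sqrt(t) = sqrt(7.92) = 2.8142
C_final = 96.46 - 1.943 * 2.8142 = 90.99%

90.99%


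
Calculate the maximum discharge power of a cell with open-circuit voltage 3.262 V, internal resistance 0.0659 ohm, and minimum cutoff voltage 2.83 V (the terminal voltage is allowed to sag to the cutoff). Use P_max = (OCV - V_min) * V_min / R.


P_max = (OCV - V_min) * V_min / R = (3.262 - 2.83) * 2.83 / 0.0659 = 0.432 * 2.83 / 0.0659 = 18.55 W

18.55 W


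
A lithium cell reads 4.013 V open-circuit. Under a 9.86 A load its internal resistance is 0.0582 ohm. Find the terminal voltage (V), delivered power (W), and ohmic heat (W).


Step 1: V_terminal = OCV - I*R = 4.013 - 9.86 * 0.0582 = 3.4391 V
Step 2: P_out = V_terminal * I = 3.4391 * 9.86 = 33.91 W
Step 3: Q = I^2 * R = 9.86^2 * 0.0582 = 5.658 W

V=3.4391 V, P=33.91 W, Q=5.658 W


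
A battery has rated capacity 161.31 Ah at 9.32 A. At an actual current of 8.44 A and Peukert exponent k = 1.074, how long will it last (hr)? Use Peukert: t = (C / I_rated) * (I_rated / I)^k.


t_rated = C / I_rated = 161.31 / 9.32 = 17.308 hr
(I_rated/I)^k = (1.1043)^1.074 = 1.1124
t = t_rated * (I_rated/I)^k = 17.308 * 1.1124 = 19.25 hr

19.25 hr


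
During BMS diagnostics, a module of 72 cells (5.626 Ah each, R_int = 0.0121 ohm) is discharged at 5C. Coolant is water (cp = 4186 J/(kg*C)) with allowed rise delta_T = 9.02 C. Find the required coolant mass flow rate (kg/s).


Step 1: I = 5 * 5.626 = 28.13 A
Step 2: Q_cell = I^2 * R = 28.13^2 * 0.0121 = 9.5747 W
Step 3: Q_total = 72 * 9.5747 = 689.38 W
Step 4: m_dot = Q_total / (cp * dT) = 689.38 / (4186 * 9.02) = 0.01826 kg/s

0.01826 kg/s


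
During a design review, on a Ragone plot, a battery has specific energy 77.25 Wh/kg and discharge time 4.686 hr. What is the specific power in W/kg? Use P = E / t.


P_specific = E / t = 77.25 / 4.686 = 16.49 W/kg

16.49 W/kg


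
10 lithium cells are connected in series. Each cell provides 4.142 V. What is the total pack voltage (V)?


With 10 cells in series at 4.142 V each, V_pack = 41.42 V

41.42 V


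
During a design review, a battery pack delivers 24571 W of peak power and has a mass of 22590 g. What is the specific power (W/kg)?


Convert: m = 22590 g = 22.59 kg
SP = P / m = 24571 / 22.59 = 1088 W/kg

1088 W/kg


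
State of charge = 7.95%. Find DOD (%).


Complement of SOC: DOD = 100% - 7.95% = 92.05%

92.05%


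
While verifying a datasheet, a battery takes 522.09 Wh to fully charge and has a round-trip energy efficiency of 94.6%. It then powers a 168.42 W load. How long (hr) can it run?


Step 1: E_discharge = eta/100 * E_charge = 94.6/100 * 522.09 = 493.9 Wh
Step 2: t = E_discharge / P = 493.9 / 168.42 = 2.933 hr

2.933 hr


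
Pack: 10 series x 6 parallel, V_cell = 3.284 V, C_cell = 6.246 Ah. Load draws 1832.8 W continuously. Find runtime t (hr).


Step 1: E_pack = Ns * V_cell * Np * C_cell = 10 * 3.284 * 6 * 6.246 = 1230.7 Wh
Step 2: t = E_pack / P = 1230.7 / 1832.8 = 0.6715 hr

0.6715 hr


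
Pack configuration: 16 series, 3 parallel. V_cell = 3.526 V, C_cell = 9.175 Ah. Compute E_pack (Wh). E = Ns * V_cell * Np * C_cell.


V_pack = 16 * 3.526 = 56.416 V
C_pack = 3 * 9.175 = 27.525 Ah
E = V_pack * C_pack = 56.416 * 27.525 = 1553 Wh

1553 Wh


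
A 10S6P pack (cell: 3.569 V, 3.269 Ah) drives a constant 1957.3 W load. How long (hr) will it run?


Step 1: E_pack = Ns * V_cell * Np * C_cell = 10 * 3.569 * 6 * 3.269 = 700.02 Wh
Step 2: t = E_pack / P = 700.02 / 1957.3 = 0.3576 hr

0.3576 hr


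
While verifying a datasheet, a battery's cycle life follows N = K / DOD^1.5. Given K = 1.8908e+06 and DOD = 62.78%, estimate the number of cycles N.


DOD^1.5 = 497.43
N = K / DOD^1.5 = 1.8908e+06 / 497.43 = 3801

3801 cycles


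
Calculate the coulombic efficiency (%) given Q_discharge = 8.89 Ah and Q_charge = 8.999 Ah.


Coulombic efficiency = 8.89/8.999 * 100% = 98.79%

98.79%


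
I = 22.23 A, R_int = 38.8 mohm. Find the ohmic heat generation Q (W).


Convert: R = 38.8 mohm = 0.0388 ohm
Q = I^2 * R = 22.23^2 * 0.0388 = 19.17 W

19.17 W


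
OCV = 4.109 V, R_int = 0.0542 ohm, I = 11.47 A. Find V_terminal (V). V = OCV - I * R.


IR drop = 11.47 * 0.0542 = 0.62167 V
V = 4.109 - 0.62167 = 3.487 V

3.487 V


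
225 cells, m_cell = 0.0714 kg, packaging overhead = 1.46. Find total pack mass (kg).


Cell mass sum = 225 * 0.0714 = 16.065 kg
With overhead 1.46: m_pack = 16.065 * 1.46 = 23.45 kg

23.45 kg


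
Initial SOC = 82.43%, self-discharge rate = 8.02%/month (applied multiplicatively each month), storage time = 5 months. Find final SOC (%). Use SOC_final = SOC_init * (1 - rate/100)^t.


decay = (1 - 8.02/100)^5 = 0.65837
SOC_final = 82.43 * 0.65837 = 54.27%

54.27%


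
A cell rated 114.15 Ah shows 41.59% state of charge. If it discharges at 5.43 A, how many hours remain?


Step 1: remaining = SOC/100 * C_total = 41.59/100 * 114.15 = 47.475 Ah
Step 2: t = remaining / I = 47.475 / 5.43 = 8.743 hr

8.743 hr


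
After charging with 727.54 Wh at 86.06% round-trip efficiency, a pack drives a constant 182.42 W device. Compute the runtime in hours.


Step 1: E_discharge = eta/100 * E_charge = 86.06/100 * 727.54 = 626.12 Wh
Step 2: t = E_discharge / P = 626.12 / 182.42 = 3.432 hr

3.432 hr


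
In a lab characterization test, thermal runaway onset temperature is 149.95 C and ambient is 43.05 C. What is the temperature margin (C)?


margin = T_onset - T_ambient = 149.95 - 43.05 = 106.9 C

106.9 C


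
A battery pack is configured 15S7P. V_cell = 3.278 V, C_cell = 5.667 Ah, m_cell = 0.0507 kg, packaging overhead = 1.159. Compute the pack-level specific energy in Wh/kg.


Step 1: V_pack = 15 * 3.278 = 49.17 V
Step 2: C_pack = 7 * 5.667 = 39.669 Ah
Step 3: E_pack = V_pack * C_pack = 49.17 * 39.669 = 1950.5 Wh
Step 4: m_pack = 15 * 7 * 0.0507 * 1.159 = 6.1699 kg
Step 5: ED = E_pack / m_pack = 1950.5 / 6.1699 = 316.1 Wh/kg

316.1 Wh/kg


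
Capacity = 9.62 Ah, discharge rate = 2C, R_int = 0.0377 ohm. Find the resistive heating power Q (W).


Step 1: I = C_rate * capacity = 2 * 9.62 = 19.24 A
Step 2: Q = I^2 * R = 19.24^2 * 0.0377 = 370.18 * 0.0377 = 13.96 W

13.96 W


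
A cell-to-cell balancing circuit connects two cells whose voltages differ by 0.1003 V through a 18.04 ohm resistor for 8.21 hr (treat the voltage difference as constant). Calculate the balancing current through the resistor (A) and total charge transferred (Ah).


I_bal = dV / R = 0.1003 / 18.04 = 0.0055599 A
Q = I_bal * t = 0.0055599 * 8.21 = 0.04565 Ah

I=0.0055599 A, Q=0.04565 Ah


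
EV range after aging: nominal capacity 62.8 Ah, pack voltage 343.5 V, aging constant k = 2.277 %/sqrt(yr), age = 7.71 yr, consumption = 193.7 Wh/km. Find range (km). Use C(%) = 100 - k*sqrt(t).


Step 1: capacity retention = 100 - 2.277 * sqrt(7.71) = 100 - 2.277 * 2.7767 = 93.677%
Step 2: C_now = 62.8 * 93.677/100 = 58.829 Ah
Step 3: E_pack = V * C_now = 343.5 * 58.829 = 20208 Wh
Step 4: range = E_pack / consumption = 20208 / 193.7 = 104.3 km

104.3 km


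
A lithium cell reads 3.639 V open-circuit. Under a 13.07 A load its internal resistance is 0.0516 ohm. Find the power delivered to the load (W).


Step 1: V_terminal = OCV - I*R = 3.639 - 13.07 * 0.0516 = 2.9646 V
Step 2: P_out = V_terminal * I = 2.9646 * 13.07 = 38.75 W

38.75 W


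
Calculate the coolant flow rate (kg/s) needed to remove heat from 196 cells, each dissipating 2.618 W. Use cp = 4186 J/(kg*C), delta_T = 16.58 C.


Step 1: Total heat Q = 196 * 2.618 W = 513.13 W
Step 2: denom = cp * dT = 4186 * 16.58 = 69404
Step 3: m_dot = 513.13 / 69404 = 0.007393 kg/s

0.007393 kg/s


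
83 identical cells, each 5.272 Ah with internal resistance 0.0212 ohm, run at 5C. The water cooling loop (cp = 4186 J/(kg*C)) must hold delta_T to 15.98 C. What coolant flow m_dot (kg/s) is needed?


Step 1: I = 5 * 5.272 = 26.36 A
Step 2: Q_cell = I^2 * R = 26.36^2 * 0.0212 = 14.731 W
Step 3: Q_total = 83 * 14.731 = 1222.7 W
Step 4: m_dot = Q_total / (cp * dT) = 1222.7 / (4186 * 15.98) = 0.01828 kg/s

0.01828 kg/s


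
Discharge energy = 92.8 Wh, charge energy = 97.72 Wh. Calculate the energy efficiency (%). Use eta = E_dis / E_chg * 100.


Round-trip efficiency = 92.8/97.72 * 100% = 94.97%

94.97%


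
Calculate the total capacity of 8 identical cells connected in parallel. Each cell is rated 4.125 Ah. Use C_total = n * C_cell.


Parallel capacities add: 8 * 4.125 Ah = 33 Ah

33 Ah


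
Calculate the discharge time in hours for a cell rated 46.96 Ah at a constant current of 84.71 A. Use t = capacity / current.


Runtime = 46.96 Ah / 84.71 A = 0.5544 hr

0.5544 hr


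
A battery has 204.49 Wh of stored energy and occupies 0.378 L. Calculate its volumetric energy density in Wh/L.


ED = E / V = 204.49 / 0.378 = 541.0 Wh/L

541.0 Wh/L


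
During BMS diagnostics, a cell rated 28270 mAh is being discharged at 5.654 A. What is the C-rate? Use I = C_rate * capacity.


Convert: capacity = 28270 mAh = 28.27 Ah
Rearranging: C_rate = 5.654 / 28.27 = 0.2C

0.2C


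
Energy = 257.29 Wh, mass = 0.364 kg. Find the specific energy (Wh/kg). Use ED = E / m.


ED = E / m = 257.29 / 0.364 = 706.8 Wh/kg

706.8 Wh/kg


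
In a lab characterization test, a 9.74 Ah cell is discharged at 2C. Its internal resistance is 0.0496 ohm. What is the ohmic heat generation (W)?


Step 1: I = C_rate * capacity = 2 * 9.74 = 19.48 A
Step 2: Q = I^2 * R = 19.48^2 * 0.0496 = 379.47 * 0.0496 = 18.82 W

18.82 W


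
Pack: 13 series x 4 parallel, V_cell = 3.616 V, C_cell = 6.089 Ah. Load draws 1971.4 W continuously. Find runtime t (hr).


Step 1: E_pack = Ns * V_cell * Np * C_cell = 13 * 3.616 * 4 * 6.089 = 1144.9 Wh
Step 2: t = E_pack / P = 1144.9 / 1971.4 = 0.5808 hr

0.5808 hr


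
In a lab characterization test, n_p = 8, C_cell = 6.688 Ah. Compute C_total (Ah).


Parallel capacities add: 8 * 6.688 Ah = 53.504 Ah

53.504 Ah


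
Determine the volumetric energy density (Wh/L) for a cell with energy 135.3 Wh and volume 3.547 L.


ED = E / V = 135.3 / 3.547 = 38.14 Wh/L

38.14 Wh/L


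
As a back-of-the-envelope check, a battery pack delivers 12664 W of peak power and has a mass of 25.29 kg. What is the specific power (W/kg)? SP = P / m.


SP = P / m = 12664 / 25.29 = 500.8 W/kg

500.8 W/kg


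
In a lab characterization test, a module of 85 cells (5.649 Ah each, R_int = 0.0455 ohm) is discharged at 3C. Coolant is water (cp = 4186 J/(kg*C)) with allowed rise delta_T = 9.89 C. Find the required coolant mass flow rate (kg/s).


Step 1: I = 3 * 5.649 = 16.947 A
Step 2: Q_cell = I^2 * R = 16.947^2 * 0.0455 = 13.068 W
Step 3: Q_total = 85 * 13.068 = 1110.8 W
Step 4: m_dot = Q_total / (cp * dT) = 1110.8 / (4186 * 9.89) = 0.02683 kg/s

0.02683 kg/s


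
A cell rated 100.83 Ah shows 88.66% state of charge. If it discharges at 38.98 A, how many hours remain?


Step 1: remaining = SOC/100 * C_total = 88.66/100 * 100.83 = 89.396 Ah
Step 2: t = remaining / I = 89.396 / 38.98 = 2.293 hr

2.293 hr


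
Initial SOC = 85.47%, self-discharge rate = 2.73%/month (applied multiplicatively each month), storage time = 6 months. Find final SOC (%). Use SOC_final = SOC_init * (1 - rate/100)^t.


Monthly retention factor = 1 - 2.73/100 = 0.9727
Over 6 months: factor^6 = 0.84698
SOC_final = 85.47 * 0.84698 = 72.39%

72.39%


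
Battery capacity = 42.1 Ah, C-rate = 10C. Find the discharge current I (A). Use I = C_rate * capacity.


I = C_rate * capacity = 10 * 42.1 = 421 A

421 A


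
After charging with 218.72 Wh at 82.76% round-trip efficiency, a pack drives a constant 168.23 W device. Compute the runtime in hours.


Step 1: E_discharge = eta/100 * E_charge = 82.76/100 * 218.72 = 181.01 Wh
Step 2: t = E_discharge / P = 181.01 / 168.23 = 1.076 hr

1.076 hr


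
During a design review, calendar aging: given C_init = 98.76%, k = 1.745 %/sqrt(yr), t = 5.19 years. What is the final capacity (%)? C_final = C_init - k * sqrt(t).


Step 1: sqrt(5.19 yr) = 2.2782
Step 2: drop = 1.745 * 2.2782 = 3.9755
Step 3: C_final = 98.76 - 3.9755 = 94.78%

94.78%


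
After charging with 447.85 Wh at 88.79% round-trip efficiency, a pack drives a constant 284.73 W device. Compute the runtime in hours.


Step 1: E_discharge = eta/100 * E_charge = 88.79/100 * 447.85 = 397.65 Wh
Step 2: t = E_discharge / P = 397.65 / 284.73 = 1.397 hr

1.397 hr


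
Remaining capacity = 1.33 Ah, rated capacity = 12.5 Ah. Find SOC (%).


SOC% = 1.33 / 12.5 * 100 = 10.64%

10.64%


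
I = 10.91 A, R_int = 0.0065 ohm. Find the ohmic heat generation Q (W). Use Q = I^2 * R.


I^2 = 119.03
Q = 119.03 * 0.0065 = 0.7737 W

0.7737 W


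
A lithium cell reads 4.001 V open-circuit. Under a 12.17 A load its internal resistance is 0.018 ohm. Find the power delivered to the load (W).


Step 1: V_terminal = OCV - I*R = 4.001 - 12.17 * 0.018 = 3.7819 V
Step 2: P_out = V_terminal * I = 3.7819 * 12.17 = 46.03 W

46.03 W


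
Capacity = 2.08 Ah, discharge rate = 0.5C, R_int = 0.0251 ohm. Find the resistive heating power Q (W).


Step 1: I = C_rate * capacity = 0.5 * 2.08 = 1.04 A
Step 2: Q = I^2 * R = 1.04^2 * 0.0251 = 1.0816 * 0.0251 = 0.02715 W

0.02715 W


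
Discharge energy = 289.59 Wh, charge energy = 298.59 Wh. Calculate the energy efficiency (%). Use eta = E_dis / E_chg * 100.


Round-trip efficiency = 289.59/298.59 * 100% = 96.99%

96.99%


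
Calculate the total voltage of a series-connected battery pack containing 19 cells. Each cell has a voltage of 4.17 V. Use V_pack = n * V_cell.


Series voltages add: 19 * 4.17 V = 79.23 V

79.23 V


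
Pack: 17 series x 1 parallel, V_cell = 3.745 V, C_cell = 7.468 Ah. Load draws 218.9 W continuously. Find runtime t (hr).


Step 1: E_pack = Ns * V_cell * Np * C_cell = 17 * 3.745 * 1 * 7.468 = 475.45 Wh
Step 2: t = E_pack / P = 475.45 / 218.9 = 2.172 hr

2.172 hr


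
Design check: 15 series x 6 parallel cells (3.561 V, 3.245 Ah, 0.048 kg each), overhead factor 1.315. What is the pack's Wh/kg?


Step 1: V_pack = 15 * 3.561 = 53.415 V
Step 2: C_pack = 6 * 3.245 = 19.47 Ah
Step 3: E_pack = V_pack * C_pack = 53.415 * 19.47 = 1040 Wh
Step 4: m_pack = 15 * 6 * 0.048 * 1.315 = 5.6808 kg
Step 5: ED = E_pack / m_pack = 1040 / 5.6808 = 183.1 Wh/kg

183.1 Wh/kg


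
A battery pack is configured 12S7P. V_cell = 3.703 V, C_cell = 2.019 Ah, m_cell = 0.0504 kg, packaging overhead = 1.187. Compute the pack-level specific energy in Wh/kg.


Step 1: V_pack = 12 * 3.703 = 44.436 V
Step 2: C_pack = 7 * 2.019 = 14.133 Ah
Step 3: E_pack = V_pack * C_pack = 44.436 * 14.133 = 628.01 Wh
Step 4: m_pack = 12 * 7 * 0.0504 * 1.187 = 5.0253 kg
Step 5: ED = E_pack / m_pack = 628.01 / 5.0253 = 125.0 Wh/kg

125.0 Wh/kg


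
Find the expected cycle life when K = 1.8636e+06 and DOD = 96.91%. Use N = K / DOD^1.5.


DOD^1.5 = 954.01
N = K / DOD^1.5 = 1.8636e+06 / 954.01 = 1953

1953 cycles


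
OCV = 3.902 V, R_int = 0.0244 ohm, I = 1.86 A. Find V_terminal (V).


V = OCV - I*R = 3.902 - 1.86 * 0.0244 = 3.857 V

3.857 V


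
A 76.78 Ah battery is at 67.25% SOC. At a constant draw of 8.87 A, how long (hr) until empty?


Step 1: remaining = SOC/100 * C_total = 67.25/100 * 76.78 = 51.635 Ah
Step 2: t = remaining / I = 51.635 / 8.87 = 5.821 hr

5.821 hr


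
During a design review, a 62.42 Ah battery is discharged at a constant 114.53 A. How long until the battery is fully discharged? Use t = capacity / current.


Runtime = 62.42 Ah / 114.53 A = 0.5450 hr

0.5450 hr


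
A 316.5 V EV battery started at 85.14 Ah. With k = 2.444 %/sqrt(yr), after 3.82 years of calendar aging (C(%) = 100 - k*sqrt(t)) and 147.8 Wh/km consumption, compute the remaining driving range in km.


Step 1: capacity retention = 100 - 2.444 * sqrt(3.82) = 100 - 2.444 * 1.9545 = 95.223%
Step 2: C_now = 85.14 * 95.223/100 = 81.073 Ah
Step 3: E_pack = V * C_now = 316.5 * 81.073 = 25660 Wh
Step 4: range = E_pack / consumption = 25660 / 147.8 = 173.6 km

173.6 km


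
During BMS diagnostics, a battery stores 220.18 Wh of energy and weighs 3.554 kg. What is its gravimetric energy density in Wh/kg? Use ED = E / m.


Specific energy = 220.18 Wh / 3.554 kg = 61.95 Wh/kg

61.95 Wh/kg


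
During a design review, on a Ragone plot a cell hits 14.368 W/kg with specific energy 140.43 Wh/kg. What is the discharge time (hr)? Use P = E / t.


t = E / P = 140.43 / 14.368 = 9.774 hr

9.774 hr


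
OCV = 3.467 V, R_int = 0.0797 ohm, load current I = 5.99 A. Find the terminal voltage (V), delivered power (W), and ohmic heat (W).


Step 1: V_terminal = OCV - I*R = 3.467 - 5.99 * 0.0797 = 2.9896 V
Step 2: P_out = V_terminal * I = 2.9896 * 5.99 = 17.91 W
Step 3: Q = I^2 * R = 5.99^2 * 0.0797 = 2.860 W

V=2.9896 V, P=17.91 W, Q=2.860 W


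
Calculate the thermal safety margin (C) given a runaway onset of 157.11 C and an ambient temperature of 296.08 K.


Convert: T_ambient = 296.08 K = 22.93 C
margin = 157.11 - 22.93 = 134.18 C

134.18 C


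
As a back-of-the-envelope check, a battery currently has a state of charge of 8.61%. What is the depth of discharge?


Complement of SOC: DOD = 100% - 8.61% = 91.39%

91.39%


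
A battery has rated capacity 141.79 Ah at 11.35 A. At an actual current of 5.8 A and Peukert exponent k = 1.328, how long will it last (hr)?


t_rated = C / I_rated = 141.79 / 11.35 = 12.493 hr
(I_rated/I)^k = (1.9569)^1.328 = 2.439
t = t_rated * (I_rated/I)^k = 12.493 * 2.439 = 30.47 hr

30.47 hr


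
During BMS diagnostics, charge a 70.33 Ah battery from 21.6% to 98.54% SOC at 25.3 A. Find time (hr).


delta_Ah = 70.33 * (98.54 - 21.6) / 100 = 54.112 Ah
t = delta_Ah / I = 54.112 / 25.3 = 2.139 hr

2.139 hr


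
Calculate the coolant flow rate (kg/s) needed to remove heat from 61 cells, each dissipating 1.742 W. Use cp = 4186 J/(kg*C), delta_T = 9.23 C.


Step 1: Total heat Q = 61 * 1.742 W = 106.26 W
Step 2: denom = cp * dT = 4186 * 9.23 = 38637
Step 3: m_dot = 106.26 / 38637 = 0.002750 kg/s

0.002750 kg/s


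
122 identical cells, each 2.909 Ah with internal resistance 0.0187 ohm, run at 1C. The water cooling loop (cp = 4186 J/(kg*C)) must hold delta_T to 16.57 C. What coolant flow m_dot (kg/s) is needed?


Step 1: I = 1 * 2.909 = 2.909 A
Step 2: Q_cell = I^2 * R = 2.909^2 * 0.0187 = 0.15824 W
Step 3: Q_total = 122 * 0.15824 = 19.305 W
Step 4: m_dot = Q_total / (cp * dT) = 19.305 / (4186 * 16.57) = 2.783e-04 kg/s

2.783e-04 kg/s


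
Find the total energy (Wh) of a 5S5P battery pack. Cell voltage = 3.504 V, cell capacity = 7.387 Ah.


V_pack = 5 * 3.504 = 17.52 V
C_pack = 5 * 7.387 = 36.935 Ah
E = V_pack * C_pack = 17.52 * 36.935 = 647.1 Wh

647.1 Wh


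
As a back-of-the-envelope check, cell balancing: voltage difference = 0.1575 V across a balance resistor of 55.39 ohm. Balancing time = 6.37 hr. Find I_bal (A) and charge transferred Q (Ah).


I_bal = dV / R = 0.1575 / 55.39 = 0.0028435 A
Q = I_bal * t = 0.0028435 * 6.37 = 0.01811 Ah

I=0.0028435 A, Q=0.01811 Ah


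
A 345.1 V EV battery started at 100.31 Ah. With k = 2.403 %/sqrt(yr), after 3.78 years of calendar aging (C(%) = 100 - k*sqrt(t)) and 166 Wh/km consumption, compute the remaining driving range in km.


Step 1: capacity retention = 100 - 2.403 * sqrt(3.78) = 100 - 2.403 * 1.9442 = 95.328%
Step 2: C_now = 100.31 * 95.328/100 = 95.624 Ah
Step 3: E_pack = V * C_now = 345.1 * 95.624 = 33000 Wh
Step 4: range = E_pack / consumption = 33000 / 166 = 198.8 km

198.8 km


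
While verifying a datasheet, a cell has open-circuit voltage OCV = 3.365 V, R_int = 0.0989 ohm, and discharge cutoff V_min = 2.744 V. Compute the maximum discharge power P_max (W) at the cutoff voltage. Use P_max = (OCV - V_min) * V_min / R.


dV = OCV - V_min = 0.621 V (so I_max = dV / R)
P_max = dV * V_min / R = 0.621 * 2.744 / 0.0989 = 17.23 W

17.23 W


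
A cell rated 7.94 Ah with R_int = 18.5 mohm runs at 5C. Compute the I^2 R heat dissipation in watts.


Convert: R = 18.5 mohm = 0.0185 ohm
Step 1: I = C_rate * capacity = 5 * 7.94 = 39.7 A
Step 2: Q = I^2 * R = 39.7^2 * 0.0185 = 1576.1 * 0.0185 = 29.16 W

29.16 W


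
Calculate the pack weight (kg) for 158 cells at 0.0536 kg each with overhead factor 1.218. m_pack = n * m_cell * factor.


Cell mass sum = 158 * 0.0536 = 8.4688 kg
With overhead 1.218: m_pack = 8.4688 * 1.218 = 10.31 kg

10.31 kg


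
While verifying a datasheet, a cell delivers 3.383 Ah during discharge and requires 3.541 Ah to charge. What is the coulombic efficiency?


eta_c = Q_dis / Q_chg * 100 = 3.383 / 3.541 * 100 = 95.54%

95.54%


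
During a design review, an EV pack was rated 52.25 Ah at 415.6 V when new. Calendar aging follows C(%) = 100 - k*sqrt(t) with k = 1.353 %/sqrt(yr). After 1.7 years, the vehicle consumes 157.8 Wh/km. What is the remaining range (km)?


Step 1: capacity retention = 100 - 1.353 * sqrt(1.7) = 100 - 1.353 * 1.3038 = 98.236%
Step 2: C_now = 52.25 * 98.236/100 = 51.328 Ah
Step 3: E_pack = V * C_now = 415.6 * 51.328 = 21332 Wh
Step 4: range = E_pack / consumption = 21332 / 157.8 = 135.2 km

135.2 km


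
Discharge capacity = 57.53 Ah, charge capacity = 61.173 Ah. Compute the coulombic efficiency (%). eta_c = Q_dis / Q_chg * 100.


Coulombic efficiency = 57.53/61.173 * 100% = 94.04%

94.04%


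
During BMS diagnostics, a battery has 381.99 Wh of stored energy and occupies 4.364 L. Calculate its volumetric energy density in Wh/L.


Volumetric ED = 381.99 Wh / 4.364 L = 87.53 Wh/L

87.53 Wh/L


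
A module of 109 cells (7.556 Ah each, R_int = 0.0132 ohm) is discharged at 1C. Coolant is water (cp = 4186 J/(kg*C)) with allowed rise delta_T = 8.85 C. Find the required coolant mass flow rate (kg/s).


Step 1: I = 1 * 7.556 = 7.556 A
Step 2: Q_cell = I^2 * R = 7.556^2 * 0.0132 = 0.75363 W
Step 3: Q_total = 109 * 0.75363 = 82.146 W
Step 4: m_dot = Q_total / (cp * dT) = 82.146 / (4186 * 8.85) = 0.002217 kg/s

0.002217 kg/s


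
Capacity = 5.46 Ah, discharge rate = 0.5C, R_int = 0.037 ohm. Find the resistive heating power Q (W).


Step 1: I = C_rate * capacity = 0.5 * 5.46 = 2.73 A
Step 2: Q = I^2 * R = 2.73^2 * 0.037 = 7.4529 * 0.037 = 0.2758 W

0.2758 W


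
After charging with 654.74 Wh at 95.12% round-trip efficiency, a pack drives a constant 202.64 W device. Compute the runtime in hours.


Step 1: E_discharge = eta/100 * E_charge = 95.12/100 * 654.74 = 622.79 Wh
Step 2: t = E_discharge / P = 622.79 / 202.64 = 3.073 hr

3.073 hr


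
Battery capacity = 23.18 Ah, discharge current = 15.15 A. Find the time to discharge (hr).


Runtime = 23.18 Ah / 15.15 A = 1.530 hr

1.530 hr


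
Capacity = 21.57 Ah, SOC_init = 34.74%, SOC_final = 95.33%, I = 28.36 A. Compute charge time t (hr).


Step 1: dSOC = 95.33% - 34.74% = 60.59%
Step 2: delta_Ah = 21.57 * 60.59 / 100 = 13.069 Ah
Step 3: t = 13.069 / 28.36 = 0.4608 hr

0.4608 hr


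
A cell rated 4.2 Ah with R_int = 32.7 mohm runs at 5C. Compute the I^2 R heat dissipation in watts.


Convert: R = 32.7 mohm = 0.0327 ohm
Step 1: I = C_rate * capacity = 5 * 4.2 = 21 A
Step 2: Q = I^2 * R = 21^2 * 0.0327 = 441 * 0.0327 = 14.42 W

14.42 W


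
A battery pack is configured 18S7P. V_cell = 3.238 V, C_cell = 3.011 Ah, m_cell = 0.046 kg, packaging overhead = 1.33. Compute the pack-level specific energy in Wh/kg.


Step 1: V_pack = 18 * 3.238 = 58.284 V
Step 2: C_pack = 7 * 3.011 = 21.077 Ah
Step 3: E_pack = V_pack * C_pack = 58.284 * 21.077 = 1228.5 Wh
Step 4: m_pack = 18 * 7 * 0.046 * 1.33 = 7.7087 kg
Step 5: ED = E_pack / m_pack = 1228.5 / 7.7087 = 159.4 Wh/kg

159.4 Wh/kg


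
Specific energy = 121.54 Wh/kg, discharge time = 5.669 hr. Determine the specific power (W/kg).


P_specific = E / t = 121.54 / 5.669 = 21.44 W/kg

21.44 W/kg


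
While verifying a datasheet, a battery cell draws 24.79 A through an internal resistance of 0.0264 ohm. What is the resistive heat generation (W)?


Q = I^2 * R = 24.79^2 * 0.0264 = 16.22 W

16.22 W


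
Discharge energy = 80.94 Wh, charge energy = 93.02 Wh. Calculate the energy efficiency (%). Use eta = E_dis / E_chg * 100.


eta_e = E_dis / E_chg * 100 = 80.94 / 93.02 * 100 = 87.01%

87.01%


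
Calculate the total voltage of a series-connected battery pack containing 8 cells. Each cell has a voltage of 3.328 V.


Series voltages add: 8 * 3.328 V = 26.624 V

26.624 V


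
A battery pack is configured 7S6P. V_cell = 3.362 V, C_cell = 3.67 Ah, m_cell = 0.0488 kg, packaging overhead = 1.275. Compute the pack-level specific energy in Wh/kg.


Step 1: V_pack = 7 * 3.362 = 23.534 V
Step 2: C_pack = 6 * 3.67 = 22.02 Ah
Step 3: E_pack = V_pack * C_pack = 23.534 * 22.02 = 518.22 Wh
Step 4: m_pack = 7 * 6 * 0.0488 * 1.275 = 2.6132 kg
Step 5: ED = E_pack / m_pack = 518.22 / 2.6132 = 198.3 Wh/kg

198.3 Wh/kg


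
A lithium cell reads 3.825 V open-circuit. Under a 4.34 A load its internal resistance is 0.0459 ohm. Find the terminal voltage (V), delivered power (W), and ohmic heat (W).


Step 1: V_terminal = OCV - I*R = 3.825 - 4.34 * 0.0459 = 3.6258 V
Step 2: P_out = V_terminal * I = 3.6258 * 4.34 = 15.74 W
Step 3: Q = I^2 * R = 4.34^2 * 0.0459 = 0.8646 W

V=3.6258 V, P=15.74 W, Q=0.8646 W


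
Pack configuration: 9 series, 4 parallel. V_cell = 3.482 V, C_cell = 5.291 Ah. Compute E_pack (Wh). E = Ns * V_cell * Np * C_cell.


V_pack = 9 * 3.482 = 31.338 V
C_pack = 4 * 5.291 = 21.164 Ah
E = V_pack * C_pack = 31.338 * 21.164 = 663.2 Wh

663.2 Wh


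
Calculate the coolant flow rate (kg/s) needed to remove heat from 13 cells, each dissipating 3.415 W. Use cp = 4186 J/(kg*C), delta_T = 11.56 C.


Step 1: Total heat Q = 13 * 3.415 W = 44.395 W
Step 2: denom = cp * dT = 4186 * 11.56 = 48390
Step 3: m_dot = 44.395 / 48390 = 9.174e-04 kg/s

9.174e-04 kg/s


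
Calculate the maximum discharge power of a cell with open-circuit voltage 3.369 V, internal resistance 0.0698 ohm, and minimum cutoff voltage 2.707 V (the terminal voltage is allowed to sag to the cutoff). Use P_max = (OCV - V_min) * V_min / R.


dV = OCV - V_min = 0.662 V (so I_max = dV / R)
P_max = dV * V_min / R = 0.662 * 2.707 / 0.0698 = 25.67 W

25.67 W


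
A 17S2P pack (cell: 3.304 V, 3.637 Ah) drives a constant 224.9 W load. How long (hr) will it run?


Step 1: E_pack = Ns * V_cell * Np * C_cell = 17 * 3.304 * 2 * 3.637 = 408.57 Wh
Step 2: t = E_pack / P = 408.57 / 224.9 = 1.817 hr

1.817 hr


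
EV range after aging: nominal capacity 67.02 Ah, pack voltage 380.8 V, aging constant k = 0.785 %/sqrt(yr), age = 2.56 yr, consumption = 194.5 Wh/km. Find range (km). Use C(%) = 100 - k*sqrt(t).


Step 1: capacity retention = 100 - 0.785 * sqrt(2.56) = 100 - 0.785 * 1.6 = 98.744%
Step 2: C_now = 67.02 * 98.744/100 = 66.178 Ah
Step 3: E_pack = V * C_now = 380.8 * 66.178 = 25201 Wh
Step 4: range = E_pack / consumption = 25201 / 194.5 = 129.6 km

129.6 km


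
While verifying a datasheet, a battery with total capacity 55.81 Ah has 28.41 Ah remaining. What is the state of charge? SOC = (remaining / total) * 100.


SOC = (remaining / total) * 100 = (28.41 / 55.81) * 100 = 50.90%

50.90%


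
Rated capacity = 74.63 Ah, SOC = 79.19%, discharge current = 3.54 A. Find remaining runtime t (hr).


Step 1: remaining = SOC/100 * C_total = 79.19/100 * 74.63 = 59.099 Ah
Step 2: t = remaining / I = 59.099 / 3.54 = 16.69 hr

16.69 hr


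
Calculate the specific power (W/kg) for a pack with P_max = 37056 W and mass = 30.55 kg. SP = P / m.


SP = P / m = 37056 / 30.55 = 1213 W/kg

1213 W/kg


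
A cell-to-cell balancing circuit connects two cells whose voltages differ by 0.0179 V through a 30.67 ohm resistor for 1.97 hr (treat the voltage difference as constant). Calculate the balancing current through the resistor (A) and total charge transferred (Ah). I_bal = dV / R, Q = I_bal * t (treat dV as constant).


I_bal = dV / R = 0.0179 / 30.67 = 5.8363e-04 A
Q = I_bal * t = 5.8363e-04 * 1.97 = 0.001150 Ah

I=5.8363e-04 A, Q=0.001150 Ah


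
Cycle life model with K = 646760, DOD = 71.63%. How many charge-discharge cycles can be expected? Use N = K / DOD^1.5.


DOD^1.5 = 606.24
N = K / DOD^1.5 = 646760 / 606.24 = 1067

1067 cycles


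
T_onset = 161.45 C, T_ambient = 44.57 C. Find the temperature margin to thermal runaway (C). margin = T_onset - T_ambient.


margin = T_onset - T_ambient = 161.45 - 44.57 = 116.88 C

116.88 C


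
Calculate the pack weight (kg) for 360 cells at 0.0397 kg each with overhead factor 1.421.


Cell mass sum = 360 * 0.0397 = 14.292 kg
With overhead 1.421: m_pack = 14.292 * 1.421 = 20.31 kg

20.31 kg


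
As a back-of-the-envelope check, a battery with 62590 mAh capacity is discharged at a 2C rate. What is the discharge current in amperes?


Convert: capacity = 62590 mAh = 62.59 Ah
At 2C: I = 2 * 62.59 Ah = 125.18 A

125.18 A


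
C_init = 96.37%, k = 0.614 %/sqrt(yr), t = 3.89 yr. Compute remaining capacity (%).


sqrt(t) = sqrt(3.89) = 1.9723
C_final = 96.37 - 0.614 * 1.9723 = 95.16%

95.16%


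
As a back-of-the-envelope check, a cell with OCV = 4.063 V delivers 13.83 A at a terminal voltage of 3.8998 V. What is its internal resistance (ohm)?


R = (OCV - V) / I = (4.063 - 3.8998) / 13.83 = 0.01180 ohm

0.01180 ohm


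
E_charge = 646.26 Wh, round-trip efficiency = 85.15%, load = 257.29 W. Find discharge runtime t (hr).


Step 1: E_discharge = eta/100 * E_charge = 85.15/100 * 646.26 = 550.29 Wh
Step 2: t = E_discharge / P = 550.29 / 257.29 = 2.139 hr

2.139 hr


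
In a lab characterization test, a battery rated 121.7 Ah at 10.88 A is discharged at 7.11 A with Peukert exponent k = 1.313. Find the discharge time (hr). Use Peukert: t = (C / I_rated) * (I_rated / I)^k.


Step 1: t_rated = C / I_rated = 121.7 / 10.88 = 11.186 hr
Step 2: ratio = 10.88 / 7.11 = 1.5302
Step 3: ratio^k = 1.5302^1.313 = 1.7481
Step 4: t = t_rated * ratio^k = 11.186 * 1.7481 = 19.55 hr

19.55 hr


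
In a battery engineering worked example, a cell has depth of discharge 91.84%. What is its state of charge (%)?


SOC = 100 - DOD = 100 - 91.84 = 8.16%

8.16%


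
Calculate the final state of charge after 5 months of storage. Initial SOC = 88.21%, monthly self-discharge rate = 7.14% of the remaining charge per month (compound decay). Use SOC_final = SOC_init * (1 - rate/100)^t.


decay = (1 - 7.14/100)^5 = 0.69047
SOC_final = 88.21 * 0.69047 = 60.91%

60.91%


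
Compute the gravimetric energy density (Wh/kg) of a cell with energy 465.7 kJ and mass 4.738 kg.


Convert: E = 465.7 kJ = 129.36 Wh
ED = E / m = 129.36 / 4.738 = 27.30 Wh/kg

27.30 Wh/kg


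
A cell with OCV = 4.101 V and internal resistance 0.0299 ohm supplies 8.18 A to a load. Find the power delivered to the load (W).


Step 1: V_terminal = OCV - I*R = 4.101 - 8.18 * 0.0299 = 3.8564 V
Step 2: P_out = V_terminal * I = 3.8564 * 8.18 = 31.55 W

31.55 W
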